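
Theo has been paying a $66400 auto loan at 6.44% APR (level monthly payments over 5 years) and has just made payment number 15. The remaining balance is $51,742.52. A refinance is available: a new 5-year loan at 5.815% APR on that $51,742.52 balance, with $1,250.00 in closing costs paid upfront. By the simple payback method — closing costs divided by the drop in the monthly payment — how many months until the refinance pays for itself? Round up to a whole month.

5 months

Current payment = 66,400 × 6.44%/12 / (1 − (1+0.0053667)^−60) = $1,297.33.
Refinanced payment = 51,742.52 × 0.0048458 / (1 − (1+0.0048458)^−60) = $995.88.
Monthly savings = $1,297.33 − $995.88 = $301.45.
Break-even = $1,250.00 / $301.45 = 4.15 → 5 months.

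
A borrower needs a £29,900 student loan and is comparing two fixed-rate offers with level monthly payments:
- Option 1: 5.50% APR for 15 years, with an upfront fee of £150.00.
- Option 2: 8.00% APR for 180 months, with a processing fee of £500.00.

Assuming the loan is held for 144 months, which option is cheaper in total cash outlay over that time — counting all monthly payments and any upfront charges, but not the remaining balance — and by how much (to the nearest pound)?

Option 1 by £6,316

Option 1: monthly rate = 5.5%/12 = 0.0045833; payment = 29,900 × 0.0045833 / (1 − (1+0.0045833)^−180) = £244.31.
Option 2: at 8.00% the monthly rate is 0.0066667, so the payment is 29,900 × 0.0066667 / (1 − 1.0066667^−180) = £285.74.
Over 144 months: Option 1 costs 144 × £244.31 + £150.00 = £35,330.64; Option 2 costs 144 × £285.74 + £500.00 = £41,646.56.
Option 1 is cheaper by £41,646.56 − £35,330.64 = £6,315.92.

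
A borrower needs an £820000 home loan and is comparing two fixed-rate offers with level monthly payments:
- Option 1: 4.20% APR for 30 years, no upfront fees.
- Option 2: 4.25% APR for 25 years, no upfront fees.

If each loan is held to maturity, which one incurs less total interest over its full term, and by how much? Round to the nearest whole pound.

Option 2 by £110,903

Option 1: monthly rate = 4.2%/12 = 0.0035000; payment = 820,000 × 0.0035000 / (1 − (1+0.0035000)^−360) = £4,009.94.
Total interest on Option 1 = 360 × £4,009.94 − £820,000 = £623,578.40.
Option 2: at 4.25% the monthly rate is 0.0035417, so the payment is 820,000 × 0.0035417 / (1 − 1.0035417^−300) = £4,442.25.
Total interest on Option 2 = 300 × £4,442.25 − £820,000 = £512,675.00.
Option 2 is lower by £110,903.40.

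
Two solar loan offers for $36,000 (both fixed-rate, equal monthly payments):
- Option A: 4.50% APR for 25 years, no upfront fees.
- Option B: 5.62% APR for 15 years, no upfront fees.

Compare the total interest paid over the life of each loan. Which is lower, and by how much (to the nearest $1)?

Option A: monthly rate = 4.5%/12 = 0.0037500; payment = 36,000 × 0.0037500 / (1 − (1+0.0037500)^−300) = $200.10.
Total interest on Option A = 300 × $200.10 − $36,000 = $24,030.00.
Option B: at 5.62% the monthly rate is 0.0046833, so the payment is 36,000 × 0.0046833 / (1 − 1.0046833^−180) = $296.45.
Total interest on Option B = 180 × $296.45 − $36,000 = $17,361.00.
Option B is lower by $6,669.00.

Option B by $6,669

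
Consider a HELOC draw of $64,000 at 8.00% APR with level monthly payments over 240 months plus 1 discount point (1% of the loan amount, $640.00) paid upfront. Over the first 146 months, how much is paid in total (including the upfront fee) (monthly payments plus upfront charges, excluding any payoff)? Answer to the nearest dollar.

At 8.00% the monthly rate is 0.0066667, so the payment is 64,000 × 0.0066667 / (1 − 1.0066667^−240) = $535.32.
Total outlay = 146 × $535.32 + $640.00 = $78,796.72.

$78,797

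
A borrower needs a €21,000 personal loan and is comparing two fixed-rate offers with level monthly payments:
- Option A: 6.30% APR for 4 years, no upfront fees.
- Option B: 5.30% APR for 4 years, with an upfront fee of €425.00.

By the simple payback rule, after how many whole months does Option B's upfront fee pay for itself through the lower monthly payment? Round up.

45 months

Option A: at 6.30% the monthly rate is 0.0052500, so the payment is 21,000 × 0.0052500 / (1 − 1.0052500^−48) = €496.08.
Option B: monthly rate = 5.3%/12 = 0.0044167; payment = 21,000 × 0.0044167 / (1 − (1+0.0044167)^−48) = €486.47.
Monthly savings = €496.08 − €486.47 = €9.61.
Break-even = €425.00 / €9.61 = 44.22 → 45 months.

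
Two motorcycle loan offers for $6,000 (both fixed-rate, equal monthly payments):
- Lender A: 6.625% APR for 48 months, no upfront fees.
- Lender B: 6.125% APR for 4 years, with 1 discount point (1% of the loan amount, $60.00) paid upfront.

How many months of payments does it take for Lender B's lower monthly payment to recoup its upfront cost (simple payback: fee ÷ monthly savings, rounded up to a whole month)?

Lender A: at 6.625% the monthly rate is 0.0055208, so the payment is 6,000 × 0.0055208 / (1 − 1.0055208^−48) = $142.64.
Lender B: at 6.125% the monthly rate is 0.0051042, so the payment is 6,000 × 0.0051042 / (1 − 1.0051042^−48) = $141.25.
Monthly savings = $142.64 − $141.25 = $1.39.
Break-even = $60.00 / $1.39 = 43.17 → 44 months.

44 months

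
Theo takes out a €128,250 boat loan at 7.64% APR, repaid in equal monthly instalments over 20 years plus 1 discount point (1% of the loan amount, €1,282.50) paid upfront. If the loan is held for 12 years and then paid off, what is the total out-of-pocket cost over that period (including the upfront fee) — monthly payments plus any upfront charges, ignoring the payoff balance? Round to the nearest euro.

At 7.64% the monthly rate is 0.0063667, so the payment is 128,250 × 0.0063667 / (1 − 1.0063667^−240) = €1,044.18.
Total outlay = 144 × €1,044.18 + €1,282.50 = €151,644.42.

€151,644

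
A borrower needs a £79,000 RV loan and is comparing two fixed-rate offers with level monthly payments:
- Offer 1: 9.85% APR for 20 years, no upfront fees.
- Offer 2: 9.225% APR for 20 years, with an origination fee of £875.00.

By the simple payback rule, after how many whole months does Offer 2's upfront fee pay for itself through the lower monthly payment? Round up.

28 months

Offer 1: at 9.85% the monthly rate is 0.0082083, so the payment is 79,000 × 0.0082083 / (1 − 1.0082083^−240) = £754.53.
Offer 2: monthly rate = 9.225%/12 = 0.0076875; payment = 79,000 × 0.0076875 / (1 − (1+0.0076875)^−240) = £722.26.
Monthly savings = £754.53 − £722.26 = £32.27.
Break-even = £875.00 / £32.27 = 27.11 → 28 months.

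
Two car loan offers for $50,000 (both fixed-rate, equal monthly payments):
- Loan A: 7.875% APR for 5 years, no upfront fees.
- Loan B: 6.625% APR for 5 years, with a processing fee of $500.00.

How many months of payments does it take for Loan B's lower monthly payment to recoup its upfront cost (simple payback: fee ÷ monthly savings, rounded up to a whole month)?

Loan A: at 7.875% the monthly rate is 0.0065625, so the payment is 50,000 × 0.0065625 / (1 − 1.0065625^−60) = $1,010.83.
Loan B: monthly rate = 6.625%/12 = 0.0055208; payment = 50,000 × 0.0055208 / (1 − (1+0.0055208)^−60) = $981.24.
Monthly savings = $1,010.83 − $981.24 = $29.59.
Break-even = $500.00 / $29.59 = 16.90 → 17 months.

17 months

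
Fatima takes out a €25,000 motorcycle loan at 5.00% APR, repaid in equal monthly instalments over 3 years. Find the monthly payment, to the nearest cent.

€749.27

Monthly rate = 5%/12 = 0.0041667; payment = 25,000 × 0.0041667 / (1 − (1+0.0041667)^−36) = €749.27.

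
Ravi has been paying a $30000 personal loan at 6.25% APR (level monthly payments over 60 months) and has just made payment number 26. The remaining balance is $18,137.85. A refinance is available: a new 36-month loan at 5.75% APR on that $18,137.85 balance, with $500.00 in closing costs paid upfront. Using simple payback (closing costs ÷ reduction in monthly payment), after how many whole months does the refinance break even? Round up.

15 months

Current payment = 30,000 × 6.25%/12 / (1 − (1+0.0052083)^−60) = $583.48.
Refinanced payment = 18,137.85 × 0.0047917 / (1 − (1+0.0047917)^−36) = $549.74.
Monthly savings = $583.48 − $549.74 = $33.74.
Break-even = $500.00 / $33.74 = 14.82 → 15 months.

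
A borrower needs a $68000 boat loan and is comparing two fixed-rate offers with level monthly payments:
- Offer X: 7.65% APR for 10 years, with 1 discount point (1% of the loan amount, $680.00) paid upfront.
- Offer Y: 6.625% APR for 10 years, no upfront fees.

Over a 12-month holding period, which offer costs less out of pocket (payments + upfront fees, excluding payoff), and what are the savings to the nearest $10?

Offer X: monthly rate = 7.65%/12 = 0.0063750; payment = 68,000 × 0.0063750 / (1 − (1+0.0063750)^−120) = $812.51.
Offer Y: at 6.625% the monthly rate is 0.0055208, so the payment is 68,000 × 0.0055208 / (1 − 1.0055208^−120) = $776.46.
Over 12 months: Offer X costs 12 × $812.51 + $680.00 = $10,430.12; Offer Y costs 12 × $776.46 = $9,317.52.
Offer Y is cheaper by $10,430.12 − $9,317.52 = $1,112.60.

Offer Y by $1,110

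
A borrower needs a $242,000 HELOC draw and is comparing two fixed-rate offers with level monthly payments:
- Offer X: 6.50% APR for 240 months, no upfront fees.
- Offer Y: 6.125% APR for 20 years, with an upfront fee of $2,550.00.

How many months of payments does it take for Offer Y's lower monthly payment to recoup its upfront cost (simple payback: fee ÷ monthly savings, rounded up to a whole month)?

49 months

Offer X: at 6.50% the monthly rate is 0.0054167, so the payment is 242,000 × 0.0054167 / (1 − 1.0054167^−240) = $1,804.29.
Offer Y: at 6.125% the monthly rate is 0.0051042, so the payment is 242,000 × 0.0051042 / (1 − 1.0051042^−240) = $1,751.26.
Monthly savings = $1,804.29 − $1,751.26 = $53.03.
Break-even = $2,550.00 / $53.03 = 48.09 → 49 months.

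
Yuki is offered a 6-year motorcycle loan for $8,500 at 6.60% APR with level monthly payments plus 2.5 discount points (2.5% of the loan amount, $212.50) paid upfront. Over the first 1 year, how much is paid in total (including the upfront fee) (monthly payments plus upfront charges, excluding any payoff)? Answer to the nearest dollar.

$1,932

Monthly rate = 6.6%/12 = 0.0055000; payment = 8,500 × 0.0055000 / (1 − (1+0.0055000)^−72) = $143.29.
Total outlay = 12 × $143.29 + $212.50 = $1,931.98.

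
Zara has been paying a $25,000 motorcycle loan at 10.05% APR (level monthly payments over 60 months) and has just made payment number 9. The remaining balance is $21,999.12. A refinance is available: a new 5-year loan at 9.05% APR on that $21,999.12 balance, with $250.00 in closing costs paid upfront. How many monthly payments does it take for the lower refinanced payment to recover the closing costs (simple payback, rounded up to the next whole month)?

Current payment = 25,000 × 10.05%/12 / (1 − (1+0.0083750)^−60) = $531.79.
Refinanced payment = 21,999.12 × 0.0075417 / (1 − (1+0.0075417)^−60) = $457.20.
Monthly savings = $531.79 − $457.20 = $74.59.
Break-even = $250.00 / $74.59 = 3.35 → 4 months.

4 months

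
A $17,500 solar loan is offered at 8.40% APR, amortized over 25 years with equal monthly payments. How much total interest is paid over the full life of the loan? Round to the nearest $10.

At 8.40% the monthly rate is 0.0070000, so the payment is 17,500 × 0.0070000 / (1 − 1.0070000^−300) = $139.74.
Total paid = 300 × $139.74 = $41,922.00; interest = $41,922.00 − $17,500 = $24,422.00.

$24,420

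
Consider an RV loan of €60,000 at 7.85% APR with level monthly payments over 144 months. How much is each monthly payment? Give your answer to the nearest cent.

€644.55

At 7.85% the monthly rate is 0.0065417, so the payment is 60,000 × 0.0065417 / (1 − 1.0065417^−144) = €644.55.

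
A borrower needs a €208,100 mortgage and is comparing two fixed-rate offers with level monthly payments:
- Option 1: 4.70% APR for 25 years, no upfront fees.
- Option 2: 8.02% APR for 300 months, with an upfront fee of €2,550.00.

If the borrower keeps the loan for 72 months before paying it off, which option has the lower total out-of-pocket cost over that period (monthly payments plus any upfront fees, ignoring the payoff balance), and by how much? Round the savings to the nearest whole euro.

Option 1 by €33,400

Option 1: monthly rate = 4.7%/12 = 0.0039167; payment = 208,100 × 0.0039167 / (1 − (1+0.0039167)^−300) = €1,180.44.
Option 2: at 8.02% the monthly rate is 0.0066833, so the payment is 208,100 × 0.0066833 / (1 − 1.0066833^−300) = €1,608.91.
Over 72 months: Option 1 costs 72 × €1,180.44 = €84,991.68; Option 2 costs 72 × €1,608.91 + €2,550.00 = €118,391.52.
Option 1 is cheaper by €118,391.52 − €84,991.68 = €33,399.84.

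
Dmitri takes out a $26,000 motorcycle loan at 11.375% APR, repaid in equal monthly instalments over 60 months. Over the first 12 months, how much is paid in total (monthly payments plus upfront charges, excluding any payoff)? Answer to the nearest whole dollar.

$6,842

Monthly rate = 11.375%/12 = 0.0094792; payment = 26,000 × 0.0094792 / (1 − (1+0.0094792)^−60) = $570.18.
Total outlay = 12 × $570.18 = $6,842.16.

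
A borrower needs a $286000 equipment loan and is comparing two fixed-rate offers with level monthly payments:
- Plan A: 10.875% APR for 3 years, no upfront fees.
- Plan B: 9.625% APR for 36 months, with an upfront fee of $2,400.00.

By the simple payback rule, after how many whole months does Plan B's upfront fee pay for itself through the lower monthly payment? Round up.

Plan A: at 10.875% the monthly rate is 0.0090625, so the payment is 286,000 × 0.0090625 / (1 − 1.0090625^−36) = $9,346.35.
Plan B: monthly rate = 9.625%/12 = 0.0080208; payment = 286,000 × 0.0080208 / (1 − (1+0.0080208)^−36) = $9,178.14.
Monthly savings = $9,346.35 − $9,178.14 = $168.21.
Break-even = $2,400.00 / $168.21 = 14.27 → 15 months.

15 months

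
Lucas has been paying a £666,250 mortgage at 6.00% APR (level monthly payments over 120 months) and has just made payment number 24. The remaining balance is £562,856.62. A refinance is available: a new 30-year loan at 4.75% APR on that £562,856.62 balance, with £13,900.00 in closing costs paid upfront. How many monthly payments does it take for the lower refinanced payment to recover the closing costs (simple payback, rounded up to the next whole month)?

4 months

Current payment = 666,250 × 6%/12 / (1 − (1+0.0050000)^−120) = £7,396.74.
Refinanced payment = 562,856.62 × 0.0039583 / (1 − (1+0.0039583)^−360) = £2,936.13.
Monthly savings = £7,396.74 − £2,936.13 = £4,460.61.
Break-even = £13,900.00 / £4,460.61 = 3.12 → 4 months.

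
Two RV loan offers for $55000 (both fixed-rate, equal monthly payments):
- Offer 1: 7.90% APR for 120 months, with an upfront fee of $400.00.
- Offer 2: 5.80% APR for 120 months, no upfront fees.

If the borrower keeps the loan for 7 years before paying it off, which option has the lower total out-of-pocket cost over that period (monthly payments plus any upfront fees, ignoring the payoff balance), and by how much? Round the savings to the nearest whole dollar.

Offer 1: at 7.90% the monthly rate is 0.0065833, so the payment is 55,000 × 0.0065833 / (1 − 1.0065833^−120) = $664.40.
Offer 2: at 5.80% the monthly rate is 0.0048333, so the payment is 55,000 × 0.0048333 / (1 − 1.0048333^−120) = $605.10.
Over 84 months: Offer 1 costs 84 × $664.40 + $400.00 = $56,209.60; Offer 2 costs 84 × $605.10 = $50,828.40.
Offer 2 is cheaper by $56,209.60 − $50,828.40 = $5,381.20.

Offer 2 by $5,381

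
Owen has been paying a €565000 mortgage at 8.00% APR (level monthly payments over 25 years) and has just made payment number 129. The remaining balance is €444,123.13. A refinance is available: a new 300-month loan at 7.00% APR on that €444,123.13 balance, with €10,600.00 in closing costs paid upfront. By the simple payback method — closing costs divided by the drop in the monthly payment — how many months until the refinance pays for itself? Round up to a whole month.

9 months

Current payment = 565,000 × 8%/12 / (1 − (1+0.0066667)^−300) = €4,360.76.
Refinanced payment = 444,123.13 × 0.0058333 / (1 − (1+0.0058333)^−300) = €3,138.97.
Monthly savings = €4,360.76 − €3,138.97 = €1,221.79.
Break-even = €10,600.00 / €1,221.79 = 8.68 → 9 months.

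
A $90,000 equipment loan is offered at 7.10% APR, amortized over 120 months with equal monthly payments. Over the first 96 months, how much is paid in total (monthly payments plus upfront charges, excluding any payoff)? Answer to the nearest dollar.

At 7.10% the monthly rate is 0.0059167, so the payment is 90,000 × 0.0059167 / (1 − 1.0059167^−120) = $1,049.62.
Total outlay = 96 × $1,049.62 = $100,763.52.

$100,764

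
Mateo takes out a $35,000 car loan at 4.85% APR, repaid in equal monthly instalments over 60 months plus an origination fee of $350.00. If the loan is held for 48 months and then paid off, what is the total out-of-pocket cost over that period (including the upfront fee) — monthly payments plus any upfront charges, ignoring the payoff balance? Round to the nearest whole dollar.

Monthly rate = 4.85%/12 = 0.0040417; payment = 35,000 × 0.0040417 / (1 − (1+0.0040417)^−60) = $658.09.
Total outlay = 48 × $658.09 + $350.00 = $31,938.32.

$31,938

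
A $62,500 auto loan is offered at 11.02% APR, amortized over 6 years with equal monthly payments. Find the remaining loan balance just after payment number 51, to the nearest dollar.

With monthly rate i = 11.02%/12 = 0.0091833, the balance after k of n payments is P · [(1+i)^n − (1+i)^k] / [(1+i)^n − 1].
(1+0.0091833)^72 = 1.93127895 and (1+0.0091833)^51 = 1.59394579, so the balance is 62,500 × (1.93127895 − 1.59394579) / (1.93127895 − 1) = $22,639.11.

$22,639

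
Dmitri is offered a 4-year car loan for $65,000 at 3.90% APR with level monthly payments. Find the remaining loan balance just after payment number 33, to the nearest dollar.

$21,410

With monthly rate i = 3.9%/12 = 0.0032500, the balance after k of n payments is P · [(1+i)^n − (1+i)^k] / [(1+i)^n − 1].
(1+0.0032500)^48 = 1.16853058 and (1+0.0032500)^33 = 1.11301895, so the balance is 65,000 × (1.16853058 − 1.11301895) / (1.16853058 − 1) = $21,410.10.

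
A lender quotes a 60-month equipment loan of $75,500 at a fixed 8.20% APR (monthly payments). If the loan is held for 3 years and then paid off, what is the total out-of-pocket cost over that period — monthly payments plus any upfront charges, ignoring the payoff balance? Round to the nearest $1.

At 8.20% the monthly rate is 0.0068333, so the payment is 75,500 × 0.0068333 / (1 − 1.0068333^−60) = $1,538.10.
Total outlay = 36 × $1,538.10 = $55,371.60.

$55,372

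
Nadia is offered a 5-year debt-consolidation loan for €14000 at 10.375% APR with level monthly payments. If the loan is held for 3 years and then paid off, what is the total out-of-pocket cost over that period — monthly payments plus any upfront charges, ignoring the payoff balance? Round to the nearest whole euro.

€10,802

At 10.375% the monthly rate is 0.0086458, so the payment is 14,000 × 0.0086458 / (1 − 1.0086458^−60) = €300.05.
Total outlay = 36 × €300.05 = €10,801.80.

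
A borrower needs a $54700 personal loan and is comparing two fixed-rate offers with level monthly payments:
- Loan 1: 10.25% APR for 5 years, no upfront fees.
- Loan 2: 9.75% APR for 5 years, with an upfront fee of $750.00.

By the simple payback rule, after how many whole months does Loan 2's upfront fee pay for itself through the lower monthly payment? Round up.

Loan 1: monthly rate = 10.25%/12 = 0.0085417; payment = 54,700 × 0.0085417 / (1 − (1+0.0085417)^−60) = $1,168.95.
Loan 2: monthly rate = 9.75%/12 = 0.0081250; payment = 54,700 × 0.0081250 / (1 − (1+0.0081250)^−60) = $1,155.50.
Monthly savings = $1,168.95 − $1,155.50 = $13.45.
Break-even = $750.00 / $13.45 = 55.76 → 56 months.

56 months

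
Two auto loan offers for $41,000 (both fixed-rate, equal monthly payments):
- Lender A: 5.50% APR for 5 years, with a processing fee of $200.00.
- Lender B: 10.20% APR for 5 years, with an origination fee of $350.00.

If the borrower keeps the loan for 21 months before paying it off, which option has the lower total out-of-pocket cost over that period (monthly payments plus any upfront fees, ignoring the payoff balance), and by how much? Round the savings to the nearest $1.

Lender A by $2,082

Lender A: at 5.50% the monthly rate is 0.0045833, so the payment is 41,000 × 0.0045833 / (1 − 1.0045833^−60) = $783.15.
Lender B: monthly rate = 10.2%/12 = 0.0085000; payment = 41,000 × 0.0085000 / (1 − (1+0.0085000)^−60) = $875.17.
Over 21 months: Lender A costs 21 × $783.15 + $200.00 = $16,646.15; Lender B costs 21 × $875.17 + $350.00 = $18,728.57.
Lender A is cheaper by $18,728.57 − $16,646.15 = $2,082.42.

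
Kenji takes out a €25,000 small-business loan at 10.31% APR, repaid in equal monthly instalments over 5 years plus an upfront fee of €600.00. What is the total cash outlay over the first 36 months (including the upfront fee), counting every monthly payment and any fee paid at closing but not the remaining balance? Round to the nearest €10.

€19,860

At 10.31% the monthly rate is 0.0085917, so the payment is 25,000 × 0.0085917 / (1 − 1.0085917^−60) = €535.00.
Total outlay = 36 × €535.00 + €600.00 = €19,860.00.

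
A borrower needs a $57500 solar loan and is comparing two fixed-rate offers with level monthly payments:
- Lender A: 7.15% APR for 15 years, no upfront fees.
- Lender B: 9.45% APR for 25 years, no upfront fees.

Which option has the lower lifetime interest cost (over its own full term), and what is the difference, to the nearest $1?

Lender A: at 7.15% the monthly rate is 0.0059583, so the payment is 57,500 × 0.0059583 / (1 − 1.0059583^−180) = $521.66.
Total interest on Lender A = 180 × $521.66 − $57,500 = $36,398.80.
Lender B: monthly rate = 9.45%/12 = 0.0078750; payment = 57,500 × 0.0078750 / (1 − (1+0.0078750)^−300) = $500.38.
Total interest on Lender B = 300 × $500.38 − $57,500 = $92,614.00.
Lender A is lower by $56,215.20.

Lender A by $56,215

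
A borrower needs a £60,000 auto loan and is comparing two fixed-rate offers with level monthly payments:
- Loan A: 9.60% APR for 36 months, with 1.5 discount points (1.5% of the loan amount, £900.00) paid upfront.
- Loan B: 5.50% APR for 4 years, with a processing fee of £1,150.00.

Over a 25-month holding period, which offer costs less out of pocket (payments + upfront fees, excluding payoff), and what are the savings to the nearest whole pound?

Loan A: monthly rate = 9.6%/12 = 0.0080000; payment = 60,000 × 0.0080000 / (1 − (1+0.0080000)^−36) = £1,924.78.
Loan B: at 5.50% the monthly rate is 0.0045833, so the payment is 60,000 × 0.0045833 / (1 − 1.0045833^−48) = £1,395.39.
Over 25 months: Loan A costs 25 × £1,924.78 + £900.00 = £49,019.50; Loan B costs 25 × £1,395.39 + £1,150.00 = £36,034.75.
Loan B is cheaper by £49,019.50 − £36,034.75 = £12,984.75.

Loan B by £12,985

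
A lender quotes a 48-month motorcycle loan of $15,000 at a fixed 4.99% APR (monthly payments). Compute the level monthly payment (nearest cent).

At 4.99% the monthly rate is 0.0041583, so the payment is 15,000 × 0.0041583 / (1 − 1.0041583^−48) = $345.37.

$345.37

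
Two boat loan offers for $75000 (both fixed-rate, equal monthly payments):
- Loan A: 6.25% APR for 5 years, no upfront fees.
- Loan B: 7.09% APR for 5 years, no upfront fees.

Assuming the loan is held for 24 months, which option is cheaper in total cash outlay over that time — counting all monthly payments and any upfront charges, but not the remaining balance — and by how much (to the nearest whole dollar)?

Loan A: at 6.25% the monthly rate is 0.0052083, so the payment is 75,000 × 0.0052083 / (1 − 1.0052083^−60) = $1,458.69.
Loan B: at 7.09% the monthly rate is 0.0059083, so the payment is 75,000 × 0.0059083 / (1 − 1.0059083^−60) = $1,488.28.
Over 24 months: Loan A costs 24 × $1,458.69 = $35,008.56; Loan B costs 24 × $1,488.28 = $35,718.72.
Loan A is cheaper by $35,718.72 − $35,008.56 = $710.16.

Loan A by $710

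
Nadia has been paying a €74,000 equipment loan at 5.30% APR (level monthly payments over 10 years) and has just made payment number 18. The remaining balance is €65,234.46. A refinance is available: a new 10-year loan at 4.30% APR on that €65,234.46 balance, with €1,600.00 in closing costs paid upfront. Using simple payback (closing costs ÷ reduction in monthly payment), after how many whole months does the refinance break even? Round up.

Current payment = 74,000 × 5.3%/12 / (1 − (1+0.0044167)^−120) = €795.78.
Refinanced payment = 65,234.46 × 0.0035833 / (1 − (1+0.0035833)^−120) = €669.81.
Monthly savings = €795.78 − €669.81 = €125.97.
Break-even = €1,600.00 / €125.97 = 12.70 → 13 months.

13 months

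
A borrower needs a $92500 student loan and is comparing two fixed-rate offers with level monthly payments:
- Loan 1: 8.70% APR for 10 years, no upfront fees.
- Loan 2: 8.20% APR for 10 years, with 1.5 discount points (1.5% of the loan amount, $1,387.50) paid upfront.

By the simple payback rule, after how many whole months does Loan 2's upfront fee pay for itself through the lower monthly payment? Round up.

57 months

Loan 1: monthly rate = 8.7%/12 = 0.0072500; payment = 92,500 × 0.0072500 / (1 − (1+0.0072500)^−120) = $1,156.79.
Loan 2: at 8.20% the monthly rate is 0.0068333, so the payment is 92,500 × 0.0068333 / (1 − 1.0068333^−120) = $1,132.08.
Monthly savings = $1,156.79 − $1,132.08 = $24.71.
Break-even = $1,387.50 / $24.71 = 56.15 → 57 months.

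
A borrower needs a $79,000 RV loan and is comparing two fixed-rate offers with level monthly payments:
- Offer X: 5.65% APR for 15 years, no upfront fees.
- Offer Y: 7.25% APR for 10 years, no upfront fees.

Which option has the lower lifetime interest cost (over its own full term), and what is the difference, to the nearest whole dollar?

Offer X: at 5.65% the monthly rate is 0.0047083, so the payment is 79,000 × 0.0047083 / (1 − 1.0047083^−180) = $651.80.
Total interest on Offer X = 180 × $651.80 − $79,000 = $38,324.00.
Offer Y: at 7.25% the monthly rate is 0.0060417, so the payment is 79,000 × 0.0060417 / (1 − 1.0060417^−120) = $927.47.
Total interest on Offer Y = 120 × $927.47 − $79,000 = $32,296.40.
Offer Y is lower by $6,027.60.

Offer Y by $6,028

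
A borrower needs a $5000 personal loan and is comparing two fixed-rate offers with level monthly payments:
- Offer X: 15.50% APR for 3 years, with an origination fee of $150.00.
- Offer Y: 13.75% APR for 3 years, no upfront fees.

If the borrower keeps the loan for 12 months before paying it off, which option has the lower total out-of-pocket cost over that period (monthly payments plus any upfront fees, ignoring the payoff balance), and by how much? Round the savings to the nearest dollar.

Offer Y by $201

Offer X: monthly rate = 15.5%/12 = 0.0129167; payment = 5,000 × 0.0129167 / (1 − (1+0.0129167)^−36) = $174.55.
Offer Y: at 13.75% the monthly rate is 0.0114583, so the payment is 5,000 × 0.0114583 / (1 − 1.0114583^−36) = $170.28.
Over 12 months: Offer X costs 12 × $174.55 + $150.00 = $2,244.60; Offer Y costs 12 × $170.28 = $2,043.36.
Offer Y is cheaper by $2,244.60 − $2,043.36 = $201.24.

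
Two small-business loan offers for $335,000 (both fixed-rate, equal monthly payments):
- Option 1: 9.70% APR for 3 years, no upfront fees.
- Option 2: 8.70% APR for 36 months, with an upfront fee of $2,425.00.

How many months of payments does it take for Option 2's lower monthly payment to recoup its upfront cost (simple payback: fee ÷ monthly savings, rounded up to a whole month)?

16 months

Option 1: monthly rate = 9.7%/12 = 0.0080833; payment = 335,000 × 0.0080833 / (1 − (1+0.0080833)^−36) = $10,762.38.
Option 2: at 8.70% the monthly rate is 0.0072500, so the payment is 335,000 × 0.0072500 / (1 − 1.0072500^−36) = $10,606.20.
Monthly savings = $10,762.38 − $10,606.20 = $156.18.
Break-even = $2,425.00 / $156.18 = 15.53 → 16 months.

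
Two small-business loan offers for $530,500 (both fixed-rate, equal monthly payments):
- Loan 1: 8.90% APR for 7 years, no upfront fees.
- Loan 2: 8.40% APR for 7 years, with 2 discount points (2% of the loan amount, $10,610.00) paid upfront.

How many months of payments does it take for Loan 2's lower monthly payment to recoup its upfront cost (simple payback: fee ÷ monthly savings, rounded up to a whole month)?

80 months

Loan 1: monthly rate = 8.9%/12 = 0.0074167; payment = 530,500 × 0.0074167 / (1 − (1+0.0074167)^−84) = $8,508.36.
Loan 2: at 8.40% the monthly rate is 0.0070000, so the payment is 530,500 × 0.0070000 / (1 − 1.0070000^−84) = $8,374.60.
Monthly savings = $8,508.36 − $8,374.60 = $133.76.
Break-even = $10,610.00 / $133.76 = 79.32 → 80 months.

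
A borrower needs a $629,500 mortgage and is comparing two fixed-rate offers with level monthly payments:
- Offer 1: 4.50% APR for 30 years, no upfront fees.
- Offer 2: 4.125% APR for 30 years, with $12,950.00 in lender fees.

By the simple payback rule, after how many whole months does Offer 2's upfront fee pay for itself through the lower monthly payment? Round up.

Offer 1: monthly rate = 4.5%/12 = 0.0037500; payment = 629,500 × 0.0037500 / (1 − (1+0.0037500)^−360) = $3,189.58.
Offer 2: monthly rate = 4.125%/12 = 0.0034375; payment = 629,500 × 0.0034375 / (1 − (1+0.0034375)^−360) = $3,050.87.
Monthly savings = $3,189.58 − $3,050.87 = $138.71.
Break-even = $12,950.00 / $138.71 = 93.36 → 94 months.

94 months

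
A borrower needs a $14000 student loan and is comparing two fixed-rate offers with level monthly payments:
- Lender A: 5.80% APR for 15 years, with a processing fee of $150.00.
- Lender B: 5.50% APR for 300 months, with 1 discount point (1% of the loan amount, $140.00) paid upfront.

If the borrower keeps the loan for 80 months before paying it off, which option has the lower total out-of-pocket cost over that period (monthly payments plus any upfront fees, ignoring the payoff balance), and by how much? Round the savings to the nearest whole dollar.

Lender A: monthly rate = 5.8%/12 = 0.0048333; payment = 14,000 × 0.0048333 / (1 − (1+0.0048333)^−180) = $116.63.
Lender B: at 5.50% the monthly rate is 0.0045833, so the payment is 14,000 × 0.0045833 / (1 − 1.0045833^−300) = $85.97.
Over 80 months: Lender A costs 80 × $116.63 + $150.00 = $9,480.40; Lender B costs 80 × $85.97 + $140.00 = $7,017.60.
Lender B is cheaper by $9,480.40 − $7,017.60 = $2,462.80.

Lender B by $2,463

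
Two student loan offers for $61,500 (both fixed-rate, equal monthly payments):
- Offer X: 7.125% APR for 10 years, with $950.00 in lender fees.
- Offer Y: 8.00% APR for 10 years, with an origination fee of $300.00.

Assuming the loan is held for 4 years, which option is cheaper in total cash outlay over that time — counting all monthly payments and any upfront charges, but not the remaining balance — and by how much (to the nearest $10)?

Offer X by $700

Offer X: monthly rate = 7.125%/12 = 0.0059375; payment = 61,500 × 0.0059375 / (1 − (1+0.0059375)^−120) = $718.04.
Offer Y: at 8.00% the monthly rate is 0.0066667, so the payment is 61,500 × 0.0066667 / (1 − 1.0066667^−120) = $746.16.
Over 48 months: Offer X costs 48 × $718.04 + $950.00 = $35,415.92; Offer Y costs 48 × $746.16 + $300.00 = $36,115.68.
Offer X is cheaper by $36,115.68 − $35,415.92 = $699.76.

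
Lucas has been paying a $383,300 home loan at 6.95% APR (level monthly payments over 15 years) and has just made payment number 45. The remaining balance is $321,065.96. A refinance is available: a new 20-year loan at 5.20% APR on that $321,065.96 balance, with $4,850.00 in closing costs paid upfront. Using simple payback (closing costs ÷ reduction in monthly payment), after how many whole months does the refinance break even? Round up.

4 months

Current payment = 383,300 × 6.95%/12 / (1 − (1+0.0057917)^−180) = $3,434.50.
Refinanced payment = 321,065.96 × 0.0043333 / (1 − (1+0.0043333)^−240) = $2,154.53.
Monthly savings = $3,434.50 − $2,154.53 = $1,279.97.
Break-even = $4,850.00 / $1,279.97 = 3.79 → 4 months.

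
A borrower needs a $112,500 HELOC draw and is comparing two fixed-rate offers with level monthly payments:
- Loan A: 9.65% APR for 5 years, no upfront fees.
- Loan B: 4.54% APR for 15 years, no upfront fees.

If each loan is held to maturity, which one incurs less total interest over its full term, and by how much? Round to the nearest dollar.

Loan A by $13,068

Loan A: monthly rate = 9.65%/12 = 0.0080417; payment = 112,500 × 0.0080417 / (1 − (1+0.0080417)^−60) = $2,370.96.
Total interest on Loan A = 60 × $2,370.96 − $112,500 = $29,757.60.
Loan B: at 4.54% the monthly rate is 0.0037833, so the payment is 112,500 × 0.0037833 / (1 − 1.0037833^−180) = $862.92.
Total interest on Loan B = 180 × $862.92 − $112,500 = $42,825.60.
Loan A is lower by $13,068.00.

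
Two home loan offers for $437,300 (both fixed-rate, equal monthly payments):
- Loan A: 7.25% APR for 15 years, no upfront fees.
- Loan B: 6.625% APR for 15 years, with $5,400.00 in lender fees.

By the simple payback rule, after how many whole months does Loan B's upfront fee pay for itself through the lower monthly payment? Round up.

Loan A: monthly rate = 7.25%/12 = 0.0060417; payment = 437,300 × 0.0060417 / (1 − (1+0.0060417)^−180) = $3,991.95.
Loan B: at 6.625% the monthly rate is 0.0055208, so the payment is 437,300 × 0.0055208 / (1 − 1.0055208^−180) = $3,839.47.
Monthly savings = $3,991.95 − $3,839.47 = $152.48.
Break-even = $5,400.00 / $152.48 = 35.41 → 36 months.

36 months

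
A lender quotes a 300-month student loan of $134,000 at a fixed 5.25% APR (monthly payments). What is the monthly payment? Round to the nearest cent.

Monthly rate = 5.25%/12 = 0.0043750; payment = 134,000 × 0.0043750 / (1 − (1+0.0043750)^−300) = $802.99.

$802.99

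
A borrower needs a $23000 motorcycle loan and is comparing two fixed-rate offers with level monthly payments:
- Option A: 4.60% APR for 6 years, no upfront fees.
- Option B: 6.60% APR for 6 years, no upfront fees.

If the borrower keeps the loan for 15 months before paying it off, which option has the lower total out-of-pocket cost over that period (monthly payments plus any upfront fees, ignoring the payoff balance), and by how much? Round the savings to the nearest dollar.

Option A by $323

Option A: monthly rate = 4.6%/12 = 0.0038333; payment = 23,000 × 0.0038333 / (1 − (1+0.0038333)^−72) = $366.16.
Option B: at 6.60% the monthly rate is 0.0055000, so the payment is 23,000 × 0.0055000 / (1 − 1.0055000^−72) = $387.72.
Over 15 months: Option A costs 15 × $366.16 = $5,492.40; Option B costs 15 × $387.72 = $5,815.80.
Option A is cheaper by $5,815.80 − $5,492.40 = $323.40.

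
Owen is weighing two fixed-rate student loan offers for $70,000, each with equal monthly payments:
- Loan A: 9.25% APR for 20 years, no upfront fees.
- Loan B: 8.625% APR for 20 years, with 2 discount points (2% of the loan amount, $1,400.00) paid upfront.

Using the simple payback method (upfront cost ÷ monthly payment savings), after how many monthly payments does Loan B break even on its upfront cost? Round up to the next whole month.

Loan A: at 9.25% the monthly rate is 0.0077083, so the payment is 70,000 × 0.0077083 / (1 − 1.0077083^−240) = $641.11.
Loan B: at 8.625% the monthly rate is 0.0071875, so the payment is 70,000 × 0.0071875 / (1 − 1.0071875^−240) = $613.03.
Monthly savings = $641.11 − $613.03 = $28.08.
Break-even = $1,400.00 / $28.08 = 49.86 → 50 months.

50 months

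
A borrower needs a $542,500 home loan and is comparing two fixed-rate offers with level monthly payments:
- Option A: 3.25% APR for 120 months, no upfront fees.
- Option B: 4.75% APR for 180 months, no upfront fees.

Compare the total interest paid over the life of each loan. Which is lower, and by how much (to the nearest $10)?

Option A: at 3.25% the monthly rate is 0.0027083, so the payment is 542,500 × 0.0027083 / (1 − 1.0027083^−120) = $5,301.26.
Total interest on Option A = 120 × $5,301.26 − $542,500 = $93,651.20.
Option B: monthly rate = 4.75%/12 = 0.0039583; payment = 542,500 × 0.0039583 / (1 − (1+0.0039583)^−180) = $4,219.74.
Total interest on Option B = 180 × $4,219.74 − $542,500 = $217,053.20.
Option A is lower by $123,402.00.

Option A by $123,400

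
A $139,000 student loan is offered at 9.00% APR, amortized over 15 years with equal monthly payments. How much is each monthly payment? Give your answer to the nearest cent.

Monthly rate = 9%/12 = 0.0075000; payment = 139,000 × 0.0075000 / (1 − (1+0.0075000)^−180) = $1,409.83.

$1,409.83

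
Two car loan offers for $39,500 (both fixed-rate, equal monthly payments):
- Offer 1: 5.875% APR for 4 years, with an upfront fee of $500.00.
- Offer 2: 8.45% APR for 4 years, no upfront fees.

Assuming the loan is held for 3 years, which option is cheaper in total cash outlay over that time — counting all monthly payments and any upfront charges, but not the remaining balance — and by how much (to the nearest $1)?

Offer 1: monthly rate = 5.875%/12 = 0.0048958; payment = 39,500 × 0.0048958 / (1 − (1+0.0048958)^−48) = $925.40.
Offer 2: monthly rate = 8.45%/12 = 0.0070417; payment = 39,500 × 0.0070417 / (1 − (1+0.0070417)^−48) = $972.68.
Over 36 months: Offer 1 costs 36 × $925.40 + $500.00 = $33,814.40; Offer 2 costs 36 × $972.68 = $35,016.48.
Offer 1 is cheaper by $35,016.48 − $33,814.40 = $1,202.08.

Offer 1 by $1,202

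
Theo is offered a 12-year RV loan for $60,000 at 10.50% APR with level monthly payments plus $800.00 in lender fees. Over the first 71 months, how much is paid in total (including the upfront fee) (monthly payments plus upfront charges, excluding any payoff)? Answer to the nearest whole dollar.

At 10.50% the monthly rate is 0.0087500, so the payment is 60,000 × 0.0087500 / (1 − 1.0087500^−144) = $734.48.
Total outlay = 71 × $734.48 + $800.00 = $52,948.08.

$52,948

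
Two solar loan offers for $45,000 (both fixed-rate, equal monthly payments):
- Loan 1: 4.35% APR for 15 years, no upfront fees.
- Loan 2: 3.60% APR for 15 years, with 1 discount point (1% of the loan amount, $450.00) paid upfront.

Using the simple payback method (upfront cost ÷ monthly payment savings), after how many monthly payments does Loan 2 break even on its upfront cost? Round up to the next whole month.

Loan 1: at 4.35% the monthly rate is 0.0036250, so the payment is 45,000 × 0.0036250 / (1 − 1.0036250^−180) = $340.81.
Loan 2: at 3.60% the monthly rate is 0.0030000, so the payment is 45,000 × 0.0030000 / (1 − 1.0030000^−180) = $323.91.
Monthly savings = $340.81 − $323.91 = $16.90.
Break-even = $450.00 / $16.90 = 26.63 → 27 months.

27 months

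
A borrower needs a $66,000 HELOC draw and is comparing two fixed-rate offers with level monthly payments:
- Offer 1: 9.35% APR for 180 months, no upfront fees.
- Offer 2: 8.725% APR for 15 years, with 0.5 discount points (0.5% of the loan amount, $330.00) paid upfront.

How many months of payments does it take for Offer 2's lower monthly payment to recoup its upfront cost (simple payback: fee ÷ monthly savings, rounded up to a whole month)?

14 months

Offer 1: monthly rate = 9.35%/12 = 0.0077917; payment = 66,000 × 0.0077917 / (1 − (1+0.0077917)^−180) = $683.23.
Offer 2: at 8.725% the monthly rate is 0.0072708, so the payment is 66,000 × 0.0072708 / (1 − 1.0072708^−180) = $658.66.
Monthly savings = $683.23 − $658.66 = $24.57.
Break-even = $330.00 / $24.57 = 13.43 → 14 months.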